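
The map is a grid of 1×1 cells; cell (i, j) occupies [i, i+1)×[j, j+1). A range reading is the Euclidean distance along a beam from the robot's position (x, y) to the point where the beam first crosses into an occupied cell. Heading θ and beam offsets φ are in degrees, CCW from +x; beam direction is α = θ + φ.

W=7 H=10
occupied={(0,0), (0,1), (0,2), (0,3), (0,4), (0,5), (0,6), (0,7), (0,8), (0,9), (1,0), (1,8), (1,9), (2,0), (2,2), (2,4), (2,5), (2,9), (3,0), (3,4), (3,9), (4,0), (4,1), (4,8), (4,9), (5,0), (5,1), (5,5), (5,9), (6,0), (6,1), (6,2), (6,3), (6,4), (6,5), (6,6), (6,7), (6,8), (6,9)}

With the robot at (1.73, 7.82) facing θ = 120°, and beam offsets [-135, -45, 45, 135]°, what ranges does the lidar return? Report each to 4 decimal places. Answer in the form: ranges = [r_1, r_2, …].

ranges = [4.4206, 0.1863, 0.6955, 2.8205]

beam 1: φ=-135°, α=345°
  cosα=0.9659 sinα=-0.2588 | (1,7) | tMaxX 0.2795 tMaxY 3.1682 | tΔX 1.0353 tΔY 3.8637
    t=0.2795 [x] (2,7)
    t=1.3148 [x] (3,7)
    t=2.3501 [x] (4,7)
    t=3.1682 [y] (4,6)
    t=3.3854 [x] (5,6)
    t=4.4206 [x] (6,6) — stop
  → r_1 = 4.4206
beam 2: φ=-45°, α=75°
  cosα=0.2588 sinα=0.9659 | (1,7) | tMaxX 1.0432 tMaxY 0.1863 | tΔX 3.8637 tΔY 1.0353
    t=0.1863 [y] (1,8) — stop
  → r_2 = 0.1863
beam 3: φ=45°, α=165°
  cosα=-0.9659 sinα=0.2588 | (1,7) | tMaxX 0.7558 tMaxY 0.6955 | tΔX 1.0353 tΔY 3.8637
    t=0.6955 [y] (1,8) — stop
  → r_3 = 0.6955
beam 4: φ=135°, α=255°
  cosα=-0.2588 sinα=-0.9659 | (1,7) | tMaxX 2.8205 tMaxY 0.8489 | tΔX 3.8637 tΔY 1.0353
    t=0.8489 [y] (1,6)
    t=1.8842 [y] (1,5)
    t=2.8205 [x] (0,5) — stop
  → r_4 = 2.8205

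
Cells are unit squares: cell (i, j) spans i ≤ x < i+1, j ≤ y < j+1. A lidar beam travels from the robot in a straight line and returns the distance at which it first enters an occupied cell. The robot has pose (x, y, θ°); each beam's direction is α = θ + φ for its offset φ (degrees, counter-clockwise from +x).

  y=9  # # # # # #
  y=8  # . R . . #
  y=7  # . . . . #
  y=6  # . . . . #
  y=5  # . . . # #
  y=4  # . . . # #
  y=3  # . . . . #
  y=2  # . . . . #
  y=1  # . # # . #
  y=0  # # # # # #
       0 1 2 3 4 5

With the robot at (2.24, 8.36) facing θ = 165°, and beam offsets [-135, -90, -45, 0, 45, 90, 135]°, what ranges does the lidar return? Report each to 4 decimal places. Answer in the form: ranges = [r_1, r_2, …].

ranges = [1.2800, 0.6626, 0.7390, 1.2837, 1.4318, 4.7910, 3.5200]

beam 1: φ=-135°, α=30°
  d=(0.8660,0.5000)  start (2,8)  tX=0.8776 tY=1.2800  stride 1/|dx|=1.1547 1/|dy|=2.0000
    cross x-line → (3,8), t=0.8776
    cross y-line → (3,9), t=1.2800 (wall)
  → r_1 = 1.2800
beam 2: φ=-90°, α=75°
  d=(0.2588,0.9659)  start (2,8)  tX=2.9364 tY=0.6626  stride 1/|dx|=3.8637 1/|dy|=1.0353
    cross y-line → (2,9), t=0.6626 (wall)
  → r_2 = 0.6626
beam 3: φ=-45°, α=120°
  d=(-0.5000,0.8660)  start (2,8)  tX=0.4800 tY=0.7390  stride 1/|dx|=2.0000 1/|dy|=1.1547
    cross x-line → (1,8), t=0.4800
    cross y-line → (1,9), t=0.7390 (wall)
  → r_3 = 0.7390
beam 4: φ=0°, α=165°
  d=(-0.9659,0.2588)  start (2,8)  tX=0.2485 tY=2.4728  stride 1/|dx|=1.0353 1/|dy|=3.8637
    cross x-line → (1,8), t=0.2485
    cross x-line → (0,8), t=1.2837 (wall)
  → r_4 = 1.2837
beam 5: φ=45°, α=210°
  d=(-0.8660,-0.5000)  start (2,8)  tX=0.2771 tY=0.7200  stride 1/|dx|=1.1547 1/|dy|=2.0000
    cross x-line → (1,8), t=0.2771
    cross y-line → (1,7), t=0.7200
    cross x-line → (0,7), t=1.4318 (wall)
  → r_5 = 1.4318
beam 6: φ=90°, α=255°
  d=(-0.2588,-0.9659)  start (2,8)  tX=0.9273 tY=0.3727  stride 1/|dx|=3.8637 1/|dy|=1.0353
    cross y-line → (2,7), t=0.3727
    cross x-line → (1,7), t=0.9273
    cross y-line → (1,6), t=1.4080
    cross y-line → (1,5), t=2.4433
    cross y-line → (1,4), t=3.4785
    cross y-line → (1,3), t=4.5138
    cross x-line → (0,3), t=4.7910 (wall)
  → r_6 = 4.7910
beam 7: φ=135°, α=300°
  d=(0.5000,-0.8660)  start (2,8)  tX=1.5200 tY=0.4157  stride 1/|dx|=2.0000 1/|dy|=1.1547
    cross y-line → (2,7), t=0.4157
    cross x-line → (3,7), t=1.5200
    cross y-line → (3,6), t=1.5704
    cross y-line → (3,5), t=2.7251
    cross x-line → (4,5), t=3.5200 (wall)
  → r_7 = 3.5200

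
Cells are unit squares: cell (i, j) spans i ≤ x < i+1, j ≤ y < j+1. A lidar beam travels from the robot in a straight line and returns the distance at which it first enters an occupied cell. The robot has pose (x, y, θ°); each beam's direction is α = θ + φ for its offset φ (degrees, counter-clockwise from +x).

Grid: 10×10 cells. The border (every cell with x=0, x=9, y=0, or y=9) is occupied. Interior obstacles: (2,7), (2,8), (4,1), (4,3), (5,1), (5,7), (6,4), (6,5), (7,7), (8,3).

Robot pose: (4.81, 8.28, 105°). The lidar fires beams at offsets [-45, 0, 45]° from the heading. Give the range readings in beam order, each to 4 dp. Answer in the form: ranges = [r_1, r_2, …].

beam 1: φ=-45°, α=60°
  cosα=0.5000 sinα=0.8660 | (4,8) | tMaxX 0.3800 tMaxY 0.8314 | tΔX 2.0000 tΔY 1.1547
    t=0.3800 [x] (5,8)
    t=0.8314 [y] (5,9) — stop
  → r_1 = 0.8314
beam 2: φ=0°, α=105°
  cosα=-0.2588 sinα=0.9659 | (4,8) | tMaxX 3.1296 tMaxY 0.7454 | tΔX 3.8637 tΔY 1.0353
    t=0.7454 [y] (4,9) — stop
  → r_2 = 0.7454
beam 3: φ=45°, α=150°
  cosα=-0.8660 sinα=0.5000 | (4,8) | tMaxX 0.9353 tMaxY 1.4400 | tΔX 1.1547 tΔY 2.0000
    t=0.9353 [x] (3,8)
    t=1.4400 [y] (3,9) — stop
  → r_3 = 1.4400

ranges = [0.8314, 0.7454, 1.4400]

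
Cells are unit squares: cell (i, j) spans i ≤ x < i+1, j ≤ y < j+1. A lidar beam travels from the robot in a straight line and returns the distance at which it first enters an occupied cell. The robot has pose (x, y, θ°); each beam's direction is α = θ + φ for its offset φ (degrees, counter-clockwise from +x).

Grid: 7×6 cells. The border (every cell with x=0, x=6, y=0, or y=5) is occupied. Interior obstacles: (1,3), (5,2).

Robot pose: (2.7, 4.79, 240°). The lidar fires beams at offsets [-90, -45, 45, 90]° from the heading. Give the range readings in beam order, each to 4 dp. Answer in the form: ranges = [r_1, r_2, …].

beam 1: φ=-90°, α=150°
  direction (-0.8660, 0.5000); cell (2,4); t to first gridline: x 0.8083, y 0.4200 (then +1.1547 / +2.0000)
    (2,5) via y @ 0.4200  # hit
  → r_1 = 0.4200
beam 2: φ=-45°, α=195°
  direction (-0.9659, -0.2588); cell (2,4); t to first gridline: x 0.7247, y 3.0523 (then +1.0353 / +3.8637)
    (1,4) via x @ 0.7247
    (0,4) via x @ 1.7600  # hit
  → r_2 = 1.7600
beam 3: φ=45°, α=285°
  direction (0.2588, -0.9659); cell (2,4); t to first gridline: x 1.1591, y 0.8179 (then +3.8637 / +1.0353)
    (2,3) via y @ 0.8179
    (3,3) via x @ 1.1591
    (3,2) via y @ 1.8531
    (3,1) via y @ 2.8884
    (3,0) via y @ 3.9237  # hit
  → r_3 = 3.9237
beam 4: φ=90°, α=330°
  direction (0.8660, -0.5000); cell (2,4); t to first gridline: x 0.3464, y 1.5800 (then +1.1547 / +2.0000)
    (3,4) via x @ 0.3464
    (4,4) via x @ 1.5011
    (4,3) via y @ 1.5800
    (5,3) via x @ 2.6558
    (5,2) via y @ 3.5800  # hit
  → r_4 = 3.5800

ranges = [0.4200, 1.7600, 3.9237, 3.5800]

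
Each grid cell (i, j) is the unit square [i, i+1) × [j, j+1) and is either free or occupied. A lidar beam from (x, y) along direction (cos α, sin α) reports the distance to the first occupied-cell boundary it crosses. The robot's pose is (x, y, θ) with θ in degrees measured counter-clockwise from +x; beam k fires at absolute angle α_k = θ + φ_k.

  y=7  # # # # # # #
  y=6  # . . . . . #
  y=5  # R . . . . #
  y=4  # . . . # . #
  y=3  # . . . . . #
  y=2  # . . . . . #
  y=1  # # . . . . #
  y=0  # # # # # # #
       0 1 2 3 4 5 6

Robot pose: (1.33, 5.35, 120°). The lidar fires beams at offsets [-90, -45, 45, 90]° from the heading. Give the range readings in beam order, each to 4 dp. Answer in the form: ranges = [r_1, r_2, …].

ranges = [3.3000, 1.7082, 0.3416, 0.3811]

beam 1: φ=-90°, α=30°
  d=(0.8660,0.5000)  start (1,5)  tX=0.7736 tY=1.3000  stride 1/|dx|=1.1547 1/|dy|=2.0000
    cross x-line → (2,5), t=0.7736
    cross y-line → (2,6), t=1.3000
    cross x-line → (3,6), t=1.9283
    cross x-line → (4,6), t=3.0831
    cross y-line → (4,7), t=3.3000 (wall)
  → r_1 = 3.3000
beam 2: φ=-45°, α=75°
  d=(0.2588,0.9659)  start (1,5)  tX=2.5887 tY=0.6729  stride 1/|dx|=3.8637 1/|dy|=1.0353
    cross y-line → (1,6), t=0.6729
    cross y-line → (1,7), t=1.7082 (wall)
  → r_2 = 1.7082
beam 3: φ=45°, α=165°
  d=(-0.9659,0.2588)  start (1,5)  tX=0.3416 tY=2.5114  stride 1/|dx|=1.0353 1/|dy|=3.8637
    cross x-line → (0,5), t=0.3416 (wall)
  → r_3 = 0.3416
beam 4: φ=90°, α=210°
  d=(-0.8660,-0.5000)  start (1,5)  tX=0.3811 tY=0.7000  stride 1/|dx|=1.1547 1/|dy|=2.0000
    cross x-line → (0,5), t=0.3811 (wall)
  → r_4 = 0.3811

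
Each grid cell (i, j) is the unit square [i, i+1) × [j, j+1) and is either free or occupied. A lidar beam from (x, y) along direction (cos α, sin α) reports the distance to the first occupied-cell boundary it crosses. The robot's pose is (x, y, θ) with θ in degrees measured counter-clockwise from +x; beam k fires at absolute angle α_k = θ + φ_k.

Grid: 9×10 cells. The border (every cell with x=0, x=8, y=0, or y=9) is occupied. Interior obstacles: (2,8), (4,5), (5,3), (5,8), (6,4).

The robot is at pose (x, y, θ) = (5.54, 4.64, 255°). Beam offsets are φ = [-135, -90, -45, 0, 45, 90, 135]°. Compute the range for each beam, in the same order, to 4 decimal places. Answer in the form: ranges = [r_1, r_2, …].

ranges = [1.0800, 1.3909, 5.2423, 0.6626, 0.7390, 0.4762, 0.5312]

beam 1: φ=-135°, α=120°
  d=(-0.5000,0.8660)  start (5,4)  tX=1.0800 tY=0.4157  stride 1/|dx|=2.0000 1/|dy|=1.1547
    cross y-line → (5,5), t=0.4157
    cross x-line → (4,5), t=1.0800 (wall)
  → r_1 = 1.0800
beam 2: φ=-90°, α=165°
  d=(-0.9659,0.2588)  start (5,4)  tX=0.5590 tY=1.3909  stride 1/|dx|=1.0353 1/|dy|=3.8637
    cross x-line → (4,4), t=0.5590
    cross y-line → (4,5), t=1.3909 (wall)
  → r_2 = 1.3909
beam 3: φ=-45°, α=210°
  d=(-0.8660,-0.5000)  start (5,4)  tX=0.6235 tY=1.2800  stride 1/|dx|=1.1547 1/|dy|=2.0000
    cross x-line → (4,4), t=0.6235
    cross y-line → (4,3), t=1.2800
    cross x-line → (3,3), t=1.7782
    cross x-line → (2,3), t=2.9329
    cross y-line → (2,2), t=3.2800
    cross x-line → (1,2), t=4.0876
    cross x-line → (0,2), t=5.2423 (wall)
  → r_3 = 5.2423
beam 4: φ=0°, α=255°
  d=(-0.2588,-0.9659)  start (5,4)  tX=2.0864 tY=0.6626  stride 1/|dx|=3.8637 1/|dy|=1.0353
    cross y-line → (5,3), t=0.6626 (wall)
  → r_4 = 0.6626
beam 5: φ=45°, α=300°
  d=(0.5000,-0.8660)  start (5,4)  tX=0.9200 tY=0.7390  stride 1/|dx|=2.0000 1/|dy|=1.1547
    cross y-line → (5,3), t=0.7390 (wall)
  → r_5 = 0.7390
beam 6: φ=90°, α=345°
  d=(0.9659,-0.2588)  start (5,4)  tX=0.4762 tY=2.4728  stride 1/|dx|=1.0353 1/|dy|=3.8637
    cross x-line → (6,4), t=0.4762 (wall)
  → r_6 = 0.4762
beam 7: φ=135°, α=30°
  d=(0.8660,0.5000)  start (5,4)  tX=0.5312 tY=0.7200  stride 1/|dx|=1.1547 1/|dy|=2.0000
    cross x-line → (6,4), t=0.5312 (wall)
  → r_7 = 0.5312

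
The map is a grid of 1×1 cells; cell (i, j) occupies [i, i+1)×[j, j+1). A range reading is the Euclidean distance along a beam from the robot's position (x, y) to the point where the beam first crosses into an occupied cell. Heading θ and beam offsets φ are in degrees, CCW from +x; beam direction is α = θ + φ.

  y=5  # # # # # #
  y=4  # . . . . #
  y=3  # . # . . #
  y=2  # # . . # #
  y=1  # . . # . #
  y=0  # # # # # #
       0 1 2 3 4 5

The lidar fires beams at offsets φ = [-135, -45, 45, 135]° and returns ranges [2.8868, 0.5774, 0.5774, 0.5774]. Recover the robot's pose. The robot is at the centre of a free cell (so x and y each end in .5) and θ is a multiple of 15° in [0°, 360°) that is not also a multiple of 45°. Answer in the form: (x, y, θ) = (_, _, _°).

(x, y, θ) = (1.5, 1.5, 165°)

The pose lattice has 12·16 = 192 candidates. Test each by forward raycasting.
  (3.5, 2.5, 105°): beam 1 = 0.5774 ≠ 2.8868 ✗
  (3.5, 4.5, 195°): beam 1 = 0.5774 ≠ 2.8868 ✗
  (3.5, 2.5, 30°): beam 1 = 0.5176 ≠ 2.8868 ✗
  (4.5, 3.5, 150°): beam 1 = 0.5176 ≠ 2.8868 ✗
  …
  (1.5, 1.5, 165°): r_1=2.8868, r_2=0.5774, r_3=0.5774, r_4=0.5774 — all match ✓
No second candidate reproduces the full scan.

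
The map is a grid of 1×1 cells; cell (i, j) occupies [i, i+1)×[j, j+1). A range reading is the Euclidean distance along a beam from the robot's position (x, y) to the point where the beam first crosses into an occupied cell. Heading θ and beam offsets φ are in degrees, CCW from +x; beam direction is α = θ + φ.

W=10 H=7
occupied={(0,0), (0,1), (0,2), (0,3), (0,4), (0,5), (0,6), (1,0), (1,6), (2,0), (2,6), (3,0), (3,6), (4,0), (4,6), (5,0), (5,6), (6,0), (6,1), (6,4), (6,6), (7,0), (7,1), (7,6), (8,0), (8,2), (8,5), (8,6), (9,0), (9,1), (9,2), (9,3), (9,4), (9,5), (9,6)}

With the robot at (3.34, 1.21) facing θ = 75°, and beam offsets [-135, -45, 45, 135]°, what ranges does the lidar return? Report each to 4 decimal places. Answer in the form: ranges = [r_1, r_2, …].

beam 1: φ=-135°, α=300°
  d=(0.5000,-0.8660)  start (3,1)  tX=1.3200 tY=0.2425  stride 1/|dx|=2.0000 1/|dy|=1.1547
    cross y-line → (3,0), t=0.2425 (wall)
  → r_1 = 0.2425
beam 2: φ=-45°, α=30°
  d=(0.8660,0.5000)  start (3,1)  tX=0.7621 tY=1.5800  stride 1/|dx|=1.1547 1/|dy|=2.0000
    cross x-line → (4,1), t=0.7621
    cross y-line → (4,2), t=1.5800
    cross x-line → (5,2), t=1.9168
    cross x-line → (6,2), t=3.0715
    cross y-line → (6,3), t=3.5800
    cross x-line → (7,3), t=4.2262
    cross x-line → (8,3), t=5.3809
    cross y-line → (8,4), t=5.5800
    cross x-line → (9,4), t=6.5356 (wall)
  → r_2 = 6.5356
beam 3: φ=45°, α=120°
  d=(-0.5000,0.8660)  start (3,1)  tX=0.6800 tY=0.9122  stride 1/|dx|=2.0000 1/|dy|=1.1547
    cross x-line → (2,1), t=0.6800
    cross y-line → (2,2), t=0.9122
    cross y-line → (2,3), t=2.0669
    cross x-line → (1,3), t=2.6800
    cross y-line → (1,4), t=3.2216
    cross y-line → (1,5), t=4.3763
    cross x-line → (0,5), t=4.6800 (wall)
  → r_3 = 4.6800
beam 4: φ=135°, α=210°
  d=(-0.8660,-0.5000)  start (3,1)  tX=0.3926 tY=0.4200  stride 1/|dx|=1.1547 1/|dy|=2.0000
    cross x-line → (2,1), t=0.3926
    cross y-line → (2,0), t=0.4200 (wall)
  → r_4 = 0.4200

ranges = [0.2425, 6.5356, 4.6800, 0.4200]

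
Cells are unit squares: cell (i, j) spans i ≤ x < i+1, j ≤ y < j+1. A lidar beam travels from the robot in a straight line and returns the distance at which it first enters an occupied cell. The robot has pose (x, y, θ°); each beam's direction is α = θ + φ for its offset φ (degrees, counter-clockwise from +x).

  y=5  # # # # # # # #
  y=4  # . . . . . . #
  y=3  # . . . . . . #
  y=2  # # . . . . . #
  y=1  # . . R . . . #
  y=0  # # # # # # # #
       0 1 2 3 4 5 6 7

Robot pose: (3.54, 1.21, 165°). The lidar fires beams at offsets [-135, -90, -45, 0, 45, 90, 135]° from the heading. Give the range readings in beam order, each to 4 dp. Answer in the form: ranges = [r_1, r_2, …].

ranges = [3.9953, 3.9237, 4.3763, 2.6296, 0.4200, 0.2174, 0.2425]

beam 1: φ=-135°, α=30°
  d=(0.8660,0.5000)  start (3,1)  tX=0.5312 tY=1.5800  stride 1/|dx|=1.1547 1/|dy|=2.0000
    cross x-line → (4,1), t=0.5312
    cross y-line → (4,2), t=1.5800
    cross x-line → (5,2), t=1.6859
    cross x-line → (6,2), t=2.8406
    cross y-line → (6,3), t=3.5800
    cross x-line → (7,3), t=3.9953 (wall)
  → r_1 = 3.9953
beam 2: φ=-90°, α=75°
  d=(0.2588,0.9659)  start (3,1)  tX=1.7773 tY=0.8179  stride 1/|dx|=3.8637 1/|dy|=1.0353
    cross y-line → (3,2), t=0.8179
    cross x-line → (4,2), t=1.7773
    cross y-line → (4,3), t=1.8531
    cross y-line → (4,4), t=2.8884
    cross y-line → (4,5), t=3.9237 (wall)
  → r_2 = 3.9237
beam 3: φ=-45°, α=120°
  d=(-0.5000,0.8660)  start (3,1)  tX=1.0800 tY=0.9122  stride 1/|dx|=2.0000 1/|dy|=1.1547
    cross y-line → (3,2), t=0.9122
    cross x-line → (2,2), t=1.0800
    cross y-line → (2,3), t=2.0669
    cross x-line → (1,3), t=3.0800
    cross y-line → (1,4), t=3.2216
    cross y-line → (1,5), t=4.3763 (wall)
  → r_3 = 4.3763
beam 4: φ=0°, α=165°
  d=(-0.9659,0.2588)  start (3,1)  tX=0.5590 tY=3.0523  stride 1/|dx|=1.0353 1/|dy|=3.8637
    cross x-line → (2,1), t=0.5590
    cross x-line → (1,1), t=1.5943
    cross x-line → (0,1), t=2.6296 (wall)
  → r_4 = 2.6296
beam 5: φ=45°, α=210°
  d=(-0.8660,-0.5000)  start (3,1)  tX=0.6235 tY=0.4200  stride 1/|dx|=1.1547 1/|dy|=2.0000
    cross y-line → (3,0), t=0.4200 (wall)
  → r_5 = 0.4200
beam 6: φ=90°, α=255°
  d=(-0.2588,-0.9659)  start (3,1)  tX=2.0864 tY=0.2174  stride 1/|dx|=3.8637 1/|dy|=1.0353
    cross y-line → (3,0), t=0.2174 (wall)
  → r_6 = 0.2174
beam 7: φ=135°, α=300°
  d=(0.5000,-0.8660)  start (3,1)  tX=0.9200 tY=0.2425  stride 1/|dx|=2.0000 1/|dy|=1.1547
    cross y-line → (3,0), t=0.2425 (wall)
  → r_7 = 0.2425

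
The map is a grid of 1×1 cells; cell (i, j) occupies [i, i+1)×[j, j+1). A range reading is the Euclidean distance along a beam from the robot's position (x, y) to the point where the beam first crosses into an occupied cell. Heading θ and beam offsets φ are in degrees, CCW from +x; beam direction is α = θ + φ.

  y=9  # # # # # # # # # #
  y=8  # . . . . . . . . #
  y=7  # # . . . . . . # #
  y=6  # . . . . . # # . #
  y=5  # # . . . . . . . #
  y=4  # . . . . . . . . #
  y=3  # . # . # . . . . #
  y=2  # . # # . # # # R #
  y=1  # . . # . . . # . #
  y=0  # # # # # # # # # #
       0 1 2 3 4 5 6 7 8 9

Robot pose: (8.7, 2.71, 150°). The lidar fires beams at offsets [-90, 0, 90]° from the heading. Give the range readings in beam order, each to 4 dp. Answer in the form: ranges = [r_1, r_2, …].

beam 1: φ=-90°, α=60°
  dir = (cos 60°, sin 60°) = (0.5000, 0.8660); from cell (8,2)
  next x-line at t=0.6000, next y-line at t=0.3349; Δt_x=2.0000, Δt_y=1.1547
    y: enter (8,3) at t=0.3349
    x: enter (9,3) at t=0.6000 ← occupied
  → r_1 = 0.6000
beam 2: φ=0°, α=150°
  dir = (cos 150°, sin 150°) = (-0.8660, 0.5000); from cell (8,2)
  next x-line at t=0.8083, next y-line at t=0.5800; Δt_x=1.1547, Δt_y=2.0000
    y: enter (8,3) at t=0.5800
    x: enter (7,3) at t=0.8083
    x: enter (6,3) at t=1.9630
    y: enter (6,4) at t=2.5800
    x: enter (5,4) at t=3.1177
    x: enter (4,4) at t=4.2724
    y: enter (4,5) at t=4.5800
    x: enter (3,5) at t=5.4271
    y: enter (3,6) at t=6.5800
    x: enter (2,6) at t=6.5818
    x: enter (1,6) at t=7.7365
    y: enter (1,7) at t=8.5800 ← occupied
  → r_2 = 8.5800
beam 3: φ=90°, α=240°
  dir = (cos 240°, sin 240°) = (-0.5000, -0.8660); from cell (8,2)
  next x-line at t=1.4000, next y-line at t=0.8198; Δt_x=2.0000, Δt_y=1.1547
    y: enter (8,1) at t=0.8198
    x: enter (7,1) at t=1.4000 ← occupied
  → r_3 = 1.4000

ranges = [0.6000, 8.5800, 1.4000]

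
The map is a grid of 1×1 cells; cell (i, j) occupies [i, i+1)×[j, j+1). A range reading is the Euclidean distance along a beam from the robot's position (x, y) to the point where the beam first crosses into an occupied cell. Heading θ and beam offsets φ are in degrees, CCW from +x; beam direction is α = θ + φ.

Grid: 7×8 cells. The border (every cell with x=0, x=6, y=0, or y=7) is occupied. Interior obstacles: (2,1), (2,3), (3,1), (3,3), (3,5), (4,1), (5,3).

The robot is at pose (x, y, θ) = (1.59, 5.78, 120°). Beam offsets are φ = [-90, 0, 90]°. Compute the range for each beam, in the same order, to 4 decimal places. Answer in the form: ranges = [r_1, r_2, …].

ranges = [2.4400, 1.1800, 0.6813]

beam 1: φ=-90°, α=30°
  dir = (cos 30°, sin 30°) = (0.8660, 0.5000); from cell (1,5)
  next x-line at t=0.4734, next y-line at t=0.4400; Δt_x=1.1547, Δt_y=2.0000
    y: enter (1,6) at t=0.4400
    x: enter (2,6) at t=0.4734
    x: enter (3,6) at t=1.6281
    y: enter (3,7) at t=2.4400 ← occupied
  → r_1 = 2.4400
beam 2: φ=0°, α=120°
  dir = (cos 120°, sin 120°) = (-0.5000, 0.8660); from cell (1,5)
  next x-line at t=1.1800, next y-line at t=0.2540; Δt_x=2.0000, Δt_y=1.1547
    y: enter (1,6) at t=0.2540
    x: enter (0,6) at t=1.1800 ← occupied
  → r_2 = 1.1800
beam 3: φ=90°, α=210°
  dir = (cos 210°, sin 210°) = (-0.8660, -0.5000); from cell (1,5)
  next x-line at t=0.6813, next y-line at t=1.5600; Δt_x=1.1547, Δt_y=2.0000
    x: enter (0,5) at t=0.6813 ← occupied
  → r_3 = 0.6813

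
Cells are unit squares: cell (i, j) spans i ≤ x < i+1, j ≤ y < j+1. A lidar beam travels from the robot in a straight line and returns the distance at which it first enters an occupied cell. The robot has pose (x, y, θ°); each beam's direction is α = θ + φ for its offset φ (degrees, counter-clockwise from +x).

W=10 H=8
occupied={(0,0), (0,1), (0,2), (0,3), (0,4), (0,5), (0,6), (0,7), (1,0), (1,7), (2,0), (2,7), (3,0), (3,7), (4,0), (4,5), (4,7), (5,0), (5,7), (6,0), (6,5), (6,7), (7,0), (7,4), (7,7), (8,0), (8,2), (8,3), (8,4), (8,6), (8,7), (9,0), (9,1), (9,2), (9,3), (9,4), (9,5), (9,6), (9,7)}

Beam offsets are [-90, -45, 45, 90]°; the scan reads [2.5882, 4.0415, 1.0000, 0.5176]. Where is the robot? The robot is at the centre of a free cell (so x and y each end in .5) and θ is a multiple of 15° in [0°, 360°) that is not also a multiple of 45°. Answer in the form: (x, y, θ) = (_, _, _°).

(x, y, θ) = (6.5, 1.5, 165°)

The pose lattice has 41·16 = 656 candidates. Test each by forward raycasting.
  (2.5, 2.5, 30°): beam 1 = 1.7321 ≠ 2.5882 ✗
  (4.5, 1.5, 75°): beam 1 = 1.9319 ≠ 2.5882 ✗
  (3.5, 4.5, 75°): beam 1 = 4.6587 ≠ 2.5882 ✗
  (2.5, 4.5, 195°): beam 2 = 1.7321 ≠ 4.0415 ✗
  …
  (6.5, 1.5, 165°): r_1=2.5882, r_2=4.0415, r_3=1.0000, r_4=0.5176 — all match ✓
Only this pose fits every beam.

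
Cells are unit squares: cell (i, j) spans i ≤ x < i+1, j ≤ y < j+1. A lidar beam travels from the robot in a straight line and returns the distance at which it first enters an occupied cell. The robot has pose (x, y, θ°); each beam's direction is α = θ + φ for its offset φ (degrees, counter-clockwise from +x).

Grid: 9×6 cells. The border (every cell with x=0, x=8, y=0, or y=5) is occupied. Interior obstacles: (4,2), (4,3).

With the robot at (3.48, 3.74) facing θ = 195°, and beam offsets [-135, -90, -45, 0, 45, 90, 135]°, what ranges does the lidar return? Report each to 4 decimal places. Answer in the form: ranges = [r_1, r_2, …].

ranges = [1.4549, 1.3044, 2.5200, 2.5675, 3.1639, 2.8367, 0.6004]

beam 1: φ=-135°, α=60°
  direction (0.5000, 0.8660); cell (3,3); t to first gridline: x 1.0400, y 0.3002 (then +2.0000 / +1.1547)
    (3,4) via y @ 0.3002
    (4,4) via x @ 1.0400
    (4,5) via y @ 1.4549  # hit
  → r_1 = 1.4549
beam 2: φ=-90°, α=105°
  direction (-0.2588, 0.9659); cell (3,3); t to first gridline: x 1.8546, y 0.2692 (then +3.8637 / +1.0353)
    (3,4) via y @ 0.2692
    (3,5) via y @ 1.3044  # hit
  → r_2 = 1.3044
beam 3: φ=-45°, α=150°
  direction (-0.8660, 0.5000); cell (3,3); t to first gridline: x 0.5543, y 0.5200 (then +1.1547 / +2.0000)
    (3,4) via y @ 0.5200
    (2,4) via x @ 0.5543
    (1,4) via x @ 1.7090
    (1,5) via y @ 2.5200  # hit
  → r_3 = 2.5200
beam 4: φ=0°, α=195°
  direction (-0.9659, -0.2588); cell (3,3); t to first gridline: x 0.4969, y 2.8591 (then +1.0353 / +3.8637)
    (2,3) via x @ 0.4969
    (1,3) via x @ 1.5322
    (0,3) via x @ 2.5675  # hit
  → r_4 = 2.5675
beam 5: φ=45°, α=240°
  direction (-0.5000, -0.8660); cell (3,3); t to first gridline: x 0.9600, y 0.8545 (then +2.0000 / +1.1547)
    (3,2) via y @ 0.8545
    (2,2) via x @ 0.9600
    (2,1) via y @ 2.0092
    (1,1) via x @ 2.9600
    (1,0) via y @ 3.1639  # hit
  → r_5 = 3.1639
beam 6: φ=90°, α=285°
  direction (0.2588, -0.9659); cell (3,3); t to first gridline: x 2.0091, y 0.7661 (then +3.8637 / +1.0353)
    (3,2) via y @ 0.7661
    (3,1) via y @ 1.8014
    (4,1) via x @ 2.0091
    (4,0) via y @ 2.8367  # hit
  → r_6 = 2.8367
beam 7: φ=135°, α=330°
  direction (0.8660, -0.5000); cell (3,3); t to first gridline: x 0.6004, y 1.4800 (then +1.1547 / +2.0000)
    (4,3) via x @ 0.6004  # hit
  → r_7 = 0.6004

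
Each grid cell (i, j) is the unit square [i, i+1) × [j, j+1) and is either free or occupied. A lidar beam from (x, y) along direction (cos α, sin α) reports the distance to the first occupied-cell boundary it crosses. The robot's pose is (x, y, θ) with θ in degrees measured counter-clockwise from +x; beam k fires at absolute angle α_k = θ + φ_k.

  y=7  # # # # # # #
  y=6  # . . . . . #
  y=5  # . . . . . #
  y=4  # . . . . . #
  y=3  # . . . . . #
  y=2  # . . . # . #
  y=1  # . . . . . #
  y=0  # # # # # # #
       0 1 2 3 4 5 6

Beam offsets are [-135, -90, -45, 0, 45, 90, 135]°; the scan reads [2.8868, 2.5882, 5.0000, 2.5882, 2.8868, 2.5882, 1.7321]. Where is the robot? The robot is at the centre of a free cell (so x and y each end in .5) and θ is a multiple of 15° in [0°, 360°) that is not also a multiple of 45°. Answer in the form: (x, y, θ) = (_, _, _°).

(x, y, θ) = (3.5, 5.5, 285°)

Candidates: 29 free-cell centres × 16 headings = 464 poses. Raycast each; keep the one whose scan matches to 4 dp.
  (1.5, 1.5, 165°): beam 2 = 5.6940 ≠ 2.5882 ✗
  (5.5, 5.5, 75°): beam 1 = 1.0000 ≠ 2.8868 ✗
  (1.5, 4.5, 150°): beam 1 = 4.6587 ≠ 2.8868 ✗
  (2.5, 1.5, 75°): beam 1 = 0.5774 ≠ 2.8868 ✗
  …
  (3.5, 5.5, 285°): r_1=2.8868, r_2=2.5882, r_3=5.0000, r_4=2.5882, r_5=2.8868, r_6=2.5882, r_7=1.7321 — all match ✓
No second candidate reproduces the full scan.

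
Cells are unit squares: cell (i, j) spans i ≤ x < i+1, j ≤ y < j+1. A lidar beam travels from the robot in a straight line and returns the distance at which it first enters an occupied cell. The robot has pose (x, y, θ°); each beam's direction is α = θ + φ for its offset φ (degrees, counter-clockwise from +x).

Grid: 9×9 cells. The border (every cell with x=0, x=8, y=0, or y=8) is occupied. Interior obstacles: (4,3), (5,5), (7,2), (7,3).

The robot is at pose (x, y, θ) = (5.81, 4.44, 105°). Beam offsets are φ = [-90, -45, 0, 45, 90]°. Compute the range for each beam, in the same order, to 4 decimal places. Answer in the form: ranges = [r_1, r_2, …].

beam 1: φ=-90°, α=15°
  d=(0.9659,0.2588)  start (5,4)  tX=0.1967 tY=2.1637  stride 1/|dx|=1.0353 1/|dy|=3.8637
    cross x-line → (6,4), t=0.1967
    cross x-line → (7,4), t=1.2320
    cross y-line → (7,5), t=2.1637
    cross x-line → (8,5), t=2.2673 (wall)
  → r_1 = 2.2673
beam 2: φ=-45°, α=60°
  d=(0.5000,0.8660)  start (5,4)  tX=0.3800 tY=0.6466  stride 1/|dx|=2.0000 1/|dy|=1.1547
    cross x-line → (6,4), t=0.3800
    cross y-line → (6,5), t=0.6466
    cross y-line → (6,6), t=1.8013
    cross x-line → (7,6), t=2.3800
    cross y-line → (7,7), t=2.9560
    cross y-line → (7,8), t=4.1107 (wall)
  → r_2 = 4.1107
beam 3: φ=0°, α=105°
  d=(-0.2588,0.9659)  start (5,4)  tX=3.1296 tY=0.5798  stride 1/|dx|=3.8637 1/|dy|=1.0353
    cross y-line → (5,5), t=0.5798 (wall)
  → r_3 = 0.5798
beam 4: φ=45°, α=150°
  d=(-0.8660,0.5000)  start (5,4)  tX=0.9353 tY=1.1200  stride 1/|dx|=1.1547 1/|dy|=2.0000
    cross x-line → (4,4), t=0.9353
    cross y-line → (4,5), t=1.1200
    cross x-line → (3,5), t=2.0900
    cross y-line → (3,6), t=3.1200
    cross x-line → (2,6), t=3.2447
    cross x-line → (1,6), t=4.3994
    cross y-line → (1,7), t=5.1200
    cross x-line → (0,7), t=5.5541 (wall)
  → r_4 = 5.5541
beam 5: φ=90°, α=195°
  d=(-0.9659,-0.2588)  start (5,4)  tX=0.8386 tY=1.7000  stride 1/|dx|=1.0353 1/|dy|=3.8637
    cross x-line → (4,4), t=0.8386
    cross y-line → (4,3), t=1.7000 (wall)
  → r_5 = 1.7000

ranges = [2.2673, 4.1107, 0.5798, 5.5541, 1.7000]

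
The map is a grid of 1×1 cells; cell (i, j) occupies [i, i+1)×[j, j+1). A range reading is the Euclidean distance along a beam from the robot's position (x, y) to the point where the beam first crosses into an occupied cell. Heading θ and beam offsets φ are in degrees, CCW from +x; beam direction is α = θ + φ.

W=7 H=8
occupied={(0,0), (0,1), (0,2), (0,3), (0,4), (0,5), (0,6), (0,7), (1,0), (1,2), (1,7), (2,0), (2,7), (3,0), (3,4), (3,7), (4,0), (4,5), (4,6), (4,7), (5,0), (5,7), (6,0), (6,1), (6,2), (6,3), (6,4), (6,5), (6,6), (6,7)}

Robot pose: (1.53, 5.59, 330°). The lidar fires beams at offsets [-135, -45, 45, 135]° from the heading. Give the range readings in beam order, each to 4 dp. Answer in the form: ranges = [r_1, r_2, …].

ranges = [0.5487, 4.7519, 2.5571, 1.4597]

beam 1: φ=-135°, α=195°
  d=(-0.9659,-0.2588)  start (1,5)  tX=0.5487 tY=2.2796  stride 1/|dx|=1.0353 1/|dy|=3.8637
    cross x-line → (0,5), t=0.5487 (wall)
  → r_1 = 0.5487
beam 2: φ=-45°, α=285°
  d=(0.2588,-0.9659)  start (1,5)  tX=1.8159 tY=0.6108  stride 1/|dx|=3.8637 1/|dy|=1.0353
    cross y-line → (1,4), t=0.6108
    cross y-line → (1,3), t=1.6461
    cross x-line → (2,3), t=1.8159
    cross y-line → (2,2), t=2.6814
    cross y-line → (2,1), t=3.7166
    cross y-line → (2,0), t=4.7519 (wall)
  → r_2 = 4.7519
beam 3: φ=45°, α=15°
  d=(0.9659,0.2588)  start (1,5)  tX=0.4866 tY=1.5841  stride 1/|dx|=1.0353 1/|dy|=3.8637
    cross x-line → (2,5), t=0.4866
    cross x-line → (3,5), t=1.5219
    cross y-line → (3,6), t=1.5841
    cross x-line → (4,6), t=2.5571 (wall)
  → r_3 = 2.5571
beam 4: φ=135°, α=105°
  d=(-0.2588,0.9659)  start (1,5)  tX=2.0478 tY=0.4245  stride 1/|dx|=3.8637 1/|dy|=1.0353
    cross y-line → (1,6), t=0.4245
    cross y-line → (1,7), t=1.4597 (wall)
  → r_4 = 1.4597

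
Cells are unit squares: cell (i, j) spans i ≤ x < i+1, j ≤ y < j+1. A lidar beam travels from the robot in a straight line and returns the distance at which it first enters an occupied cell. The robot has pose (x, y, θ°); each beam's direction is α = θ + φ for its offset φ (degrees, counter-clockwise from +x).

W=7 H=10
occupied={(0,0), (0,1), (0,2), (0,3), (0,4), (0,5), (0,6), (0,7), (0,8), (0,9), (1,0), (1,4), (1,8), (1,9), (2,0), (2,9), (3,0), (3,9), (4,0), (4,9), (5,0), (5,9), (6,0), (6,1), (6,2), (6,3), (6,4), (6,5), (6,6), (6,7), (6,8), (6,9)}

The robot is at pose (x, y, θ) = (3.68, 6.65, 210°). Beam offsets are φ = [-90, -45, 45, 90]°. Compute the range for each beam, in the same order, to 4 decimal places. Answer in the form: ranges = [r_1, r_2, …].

ranges = [2.7135, 2.7745, 5.8493, 4.6400]

beam 1: φ=-90°, α=120°
  dir = (cos 120°, sin 120°) = (-0.5000, 0.8660); from cell (3,6)
  next x-line at t=1.3600, next y-line at t=0.4041; Δt_x=2.0000, Δt_y=1.1547
    y: enter (3,7) at t=0.4041
    x: enter (2,7) at t=1.3600
    y: enter (2,8) at t=1.5588
    y: enter (2,9) at t=2.7135 ← occupied
  → r_1 = 2.7135
beam 2: φ=-45°, α=165°
  dir = (cos 165°, sin 165°) = (-0.9659, 0.2588); from cell (3,6)
  next x-line at t=0.7040, next y-line at t=1.3523; Δt_x=1.0353, Δt_y=3.8637
    x: enter (2,6) at t=0.7040
    y: enter (2,7) at t=1.3523
    x: enter (1,7) at t=1.7393
    x: enter (0,7) at t=2.7745 ← occupied
  → r_2 = 2.7745
beam 3: φ=45°, α=255°
  dir = (cos 255°, sin 255°) = (-0.2588, -0.9659); from cell (3,6)
  next x-line at t=2.6273, next y-line at t=0.6729; Δt_x=3.8637, Δt_y=1.0353
    y: enter (3,5) at t=0.6729
    y: enter (3,4) at t=1.7082
    x: enter (2,4) at t=2.6273
    y: enter (2,3) at t=2.7435
    y: enter (2,2) at t=3.7788
    y: enter (2,1) at t=4.8140
    y: enter (2,0) at t=5.8493 ← occupied
  → r_3 = 5.8493
beam 4: φ=90°, α=300°
  dir = (cos 300°, sin 300°) = (0.5000, -0.8660); from cell (3,6)
  next x-line at t=0.6400, next y-line at t=0.7506; Δt_x=2.0000, Δt_y=1.1547
    x: enter (4,6) at t=0.6400
    y: enter (4,5) at t=0.7506
    y: enter (4,4) at t=1.9053
    x: enter (5,4) at t=2.6400
    y: enter (5,3) at t=3.0600
    y: enter (5,2) at t=4.2147
    x: enter (6,2) at t=4.6400 ← occupied
  → r_4 = 4.6400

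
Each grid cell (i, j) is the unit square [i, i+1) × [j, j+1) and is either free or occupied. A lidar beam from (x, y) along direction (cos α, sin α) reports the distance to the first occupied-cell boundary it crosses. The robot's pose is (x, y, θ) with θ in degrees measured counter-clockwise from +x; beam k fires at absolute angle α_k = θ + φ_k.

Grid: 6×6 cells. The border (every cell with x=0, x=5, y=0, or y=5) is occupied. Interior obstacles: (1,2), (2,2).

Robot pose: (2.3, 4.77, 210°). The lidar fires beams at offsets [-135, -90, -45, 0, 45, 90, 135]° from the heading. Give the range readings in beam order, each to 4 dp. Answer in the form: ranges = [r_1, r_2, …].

beam 1: φ=-135°, α=75°
  dir = (cos 75°, sin 75°) = (0.2588, 0.9659); from cell (2,4)
  next x-line at t=2.7046, next y-line at t=0.2381; Δt_x=3.8637, Δt_y=1.0353
    y: enter (2,5) at t=0.2381 ← occupied
  → r_1 = 0.2381
beam 2: φ=-90°, α=120°
  dir = (cos 120°, sin 120°) = (-0.5000, 0.8660); from cell (2,4)
  next x-line at t=0.6000, next y-line at t=0.2656; Δt_x=2.0000, Δt_y=1.1547
    y: enter (2,5) at t=0.2656 ← occupied
  → r_2 = 0.2656
beam 3: φ=-45°, α=165°
  dir = (cos 165°, sin 165°) = (-0.9659, 0.2588); from cell (2,4)
  next x-line at t=0.3106, next y-line at t=0.8887; Δt_x=1.0353, Δt_y=3.8637
    x: enter (1,4) at t=0.3106
    y: enter (1,5) at t=0.8887 ← occupied
  → r_3 = 0.8887
beam 4: φ=0°, α=210°
  dir = (cos 210°, sin 210°) = (-0.8660, -0.5000); from cell (2,4)
  next x-line at t=0.3464, next y-line at t=1.5400; Δt_x=1.1547, Δt_y=2.0000
    x: enter (1,4) at t=0.3464
    x: enter (0,4) at t=1.5011 ← occupied
  → r_4 = 1.5011
beam 5: φ=45°, α=255°
  dir = (cos 255°, sin 255°) = (-0.2588, -0.9659); from cell (2,4)
  next x-line at t=1.1591, next y-line at t=0.7972; Δt_x=3.8637, Δt_y=1.0353
    y: enter (2,3) at t=0.7972
    x: enter (1,3) at t=1.1591
    y: enter (1,2) at t=1.8324 ← occupied
  → r_5 = 1.8324
beam 6: φ=90°, α=300°
  dir = (cos 300°, sin 300°) = (0.5000, -0.8660); from cell (2,4)
  next x-line at t=1.4000, next y-line at t=0.8891; Δt_x=2.0000, Δt_y=1.1547
    y: enter (2,3) at t=0.8891
    x: enter (3,3) at t=1.4000
    y: enter (3,2) at t=2.0438
    y: enter (3,1) at t=3.1985
    x: enter (4,1) at t=3.4000
    y: enter (4,0) at t=4.3532 ← occupied
  → r_6 = 4.3532
beam 7: φ=135°, α=345°
  dir = (cos 345°, sin 345°) = (0.9659, -0.2588); from cell (2,4)
  next x-line at t=0.7247, next y-line at t=2.9751; Δt_x=1.0353, Δt_y=3.8637
    x: enter (3,4) at t=0.7247
    x: enter (4,4) at t=1.7600
    x: enter (5,4) at t=2.7952 ← occupied
  → r_7 = 2.7952

ranges = [0.2381, 0.2656, 0.8887, 1.5011, 1.8324, 4.3532, 2.7952]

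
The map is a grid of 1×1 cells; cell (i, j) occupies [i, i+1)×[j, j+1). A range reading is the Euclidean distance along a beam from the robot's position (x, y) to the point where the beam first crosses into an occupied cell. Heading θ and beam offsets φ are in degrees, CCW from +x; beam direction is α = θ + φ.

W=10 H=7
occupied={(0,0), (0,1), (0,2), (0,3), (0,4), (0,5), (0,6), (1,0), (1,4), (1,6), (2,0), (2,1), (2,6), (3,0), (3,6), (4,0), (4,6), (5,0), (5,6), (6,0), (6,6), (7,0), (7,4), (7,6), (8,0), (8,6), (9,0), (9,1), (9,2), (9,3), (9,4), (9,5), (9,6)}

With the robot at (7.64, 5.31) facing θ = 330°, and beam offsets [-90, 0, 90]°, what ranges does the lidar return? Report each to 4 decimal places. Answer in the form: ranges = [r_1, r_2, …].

beam 1: φ=-90°, α=240°
  d=(-0.5000,-0.8660)  start (7,5)  tX=1.2800 tY=0.3580  stride 1/|dx|=2.0000 1/|dy|=1.1547
    cross y-line → (7,4), t=0.3580 (wall)
  → r_1 = 0.3580
beam 2: φ=0°, α=330°
  d=(0.8660,-0.5000)  start (7,5)  tX=0.4157 tY=0.6200  stride 1/|dx|=1.1547 1/|dy|=2.0000
    cross x-line → (8,5), t=0.4157
    cross y-line → (8,4), t=0.6200
    cross x-line → (9,4), t=1.5704 (wall)
  → r_2 = 1.5704
beam 3: φ=90°, α=60°
  d=(0.5000,0.8660)  start (7,5)  tX=0.7200 tY=0.7967  stride 1/|dx|=2.0000 1/|dy|=1.1547
    cross x-line → (8,5), t=0.7200
    cross y-line → (8,6), t=0.7967 (wall)
  → r_3 = 0.7967

ranges = [0.3580, 1.5704, 0.7967]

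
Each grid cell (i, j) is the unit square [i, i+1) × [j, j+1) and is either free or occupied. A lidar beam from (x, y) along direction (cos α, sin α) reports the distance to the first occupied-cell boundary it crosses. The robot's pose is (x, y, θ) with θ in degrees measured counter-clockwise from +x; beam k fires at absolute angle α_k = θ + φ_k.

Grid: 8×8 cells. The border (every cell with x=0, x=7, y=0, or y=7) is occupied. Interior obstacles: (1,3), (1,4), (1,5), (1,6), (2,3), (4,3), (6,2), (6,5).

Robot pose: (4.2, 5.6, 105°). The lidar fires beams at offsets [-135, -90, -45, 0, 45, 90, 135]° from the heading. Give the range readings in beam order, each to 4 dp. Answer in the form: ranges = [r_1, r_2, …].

ranges = [3.2332, 2.8988, 1.6166, 1.4494, 2.5403, 2.2776, 2.4000]

beam 1: φ=-135°, α=330°
  dir = (cos 330°, sin 330°) = (0.8660, -0.5000); from cell (4,5)
  next x-line at t=0.9238, next y-line at t=1.2000; Δt_x=1.1547, Δt_y=2.0000
    x: enter (5,5) at t=0.9238
    y: enter (5,4) at t=1.2000
    x: enter (6,4) at t=2.0785
    y: enter (6,3) at t=3.2000
    x: enter (7,3) at t=3.2332 ← occupied
  → r_1 = 3.2332
beam 2: φ=-90°, α=15°
  dir = (cos 15°, sin 15°) = (0.9659, 0.2588); from cell (4,5)
  next x-line at t=0.8282, next y-line at t=1.5455; Δt_x=1.0353, Δt_y=3.8637
    x: enter (5,5) at t=0.8282
    y: enter (5,6) at t=1.5455
    x: enter (6,6) at t=1.8635
    x: enter (7,6) at t=2.8988 ← occupied
  → r_2 = 2.8988
beam 3: φ=-45°, α=60°
  dir = (cos 60°, sin 60°) = (0.5000, 0.8660); from cell (4,5)
  next x-line at t=1.6000, next y-line at t=0.4619; Δt_x=2.0000, Δt_y=1.1547
    y: enter (4,6) at t=0.4619
    x: enter (5,6) at t=1.6000
    y: enter (5,7) at t=1.6166 ← occupied
  → r_3 = 1.6166
beam 4: φ=0°, α=105°
  dir = (cos 105°, sin 105°) = (-0.2588, 0.9659); from cell (4,5)
  next x-line at t=0.7727, next y-line at t=0.4141; Δt_x=3.8637, Δt_y=1.0353
    y: enter (4,6) at t=0.4141
    x: enter (3,6) at t=0.7727
    y: enter (3,7) at t=1.4494 ← occupied
  → r_4 = 1.4494
beam 5: φ=45°, α=150°
  dir = (cos 150°, sin 150°) = (-0.8660, 0.5000); from cell (4,5)
  next x-line at t=0.2309, next y-line at t=0.8000; Δt_x=1.1547, Δt_y=2.0000
    x: enter (3,5) at t=0.2309
    y: enter (3,6) at t=0.8000
    x: enter (2,6) at t=1.3856
    x: enter (1,6) at t=2.5403 ← occupied
  → r_5 = 2.5403
beam 6: φ=90°, α=195°
  dir = (cos 195°, sin 195°) = (-0.9659, -0.2588); from cell (4,5)
  next x-line at t=0.2071, next y-line at t=2.3182; Δt_x=1.0353, Δt_y=3.8637
    x: enter (3,5) at t=0.2071
    x: enter (2,5) at t=1.2423
    x: enter (1,5) at t=2.2776 ← occupied
  → r_6 = 2.2776
beam 7: φ=135°, α=240°
  dir = (cos 240°, sin 240°) = (-0.5000, -0.8660); from cell (4,5)
  next x-line at t=0.4000, next y-line at t=0.6928; Δt_x=2.0000, Δt_y=1.1547
    x: enter (3,5) at t=0.4000
    y: enter (3,4) at t=0.6928
    y: enter (3,3) at t=1.8475
    x: enter (2,3) at t=2.4000 ← occupied
  → r_7 = 2.4000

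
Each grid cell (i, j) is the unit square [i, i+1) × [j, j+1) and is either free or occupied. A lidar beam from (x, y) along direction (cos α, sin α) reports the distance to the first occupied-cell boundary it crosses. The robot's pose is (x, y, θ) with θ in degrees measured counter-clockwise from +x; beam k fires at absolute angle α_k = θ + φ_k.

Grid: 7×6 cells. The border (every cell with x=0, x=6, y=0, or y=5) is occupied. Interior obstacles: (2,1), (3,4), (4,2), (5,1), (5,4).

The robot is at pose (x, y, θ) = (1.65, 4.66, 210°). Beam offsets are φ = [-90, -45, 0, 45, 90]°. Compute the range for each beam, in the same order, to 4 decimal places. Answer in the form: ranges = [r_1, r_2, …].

ranges = [0.3926, 0.6729, 0.7506, 2.5114, 4.2262]

beam 1: φ=-90°, α=120°
  d=(-0.5000,0.8660)  start (1,4)  tX=1.3000 tY=0.3926  stride 1/|dx|=2.0000 1/|dy|=1.1547
    cross y-line → (1,5), t=0.3926 (wall)
  → r_1 = 0.3926
beam 2: φ=-45°, α=165°
  d=(-0.9659,0.2588)  start (1,4)  tX=0.6729 tY=1.3137  stride 1/|dx|=1.0353 1/|dy|=3.8637
    cross x-line → (0,4), t=0.6729 (wall)
  → r_2 = 0.6729
beam 3: φ=0°, α=210°
  d=(-0.8660,-0.5000)  start (1,4)  tX=0.7506 tY=1.3200  stride 1/|dx|=1.1547 1/|dy|=2.0000
    cross x-line → (0,4), t=0.7506 (wall)
  → r_3 = 0.7506
beam 4: φ=45°, α=255°
  d=(-0.2588,-0.9659)  start (1,4)  tX=2.5114 tY=0.6833  stride 1/|dx|=3.8637 1/|dy|=1.0353
    cross y-line → (1,3), t=0.6833
    cross y-line → (1,2), t=1.7186
    cross x-line → (0,2), t=2.5114 (wall)
  → r_4 = 2.5114
beam 5: φ=90°, α=300°
  d=(0.5000,-0.8660)  start (1,4)  tX=0.7000 tY=0.7621  stride 1/|dx|=2.0000 1/|dy|=1.1547
    cross x-line → (2,4), t=0.7000
    cross y-line → (2,3), t=0.7621
    cross y-line → (2,2), t=1.9168
    cross x-line → (3,2), t=2.7000
    cross y-line → (3,1), t=3.0715
    cross y-line → (3,0), t=4.2262 (wall)
  → r_5 = 4.2262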